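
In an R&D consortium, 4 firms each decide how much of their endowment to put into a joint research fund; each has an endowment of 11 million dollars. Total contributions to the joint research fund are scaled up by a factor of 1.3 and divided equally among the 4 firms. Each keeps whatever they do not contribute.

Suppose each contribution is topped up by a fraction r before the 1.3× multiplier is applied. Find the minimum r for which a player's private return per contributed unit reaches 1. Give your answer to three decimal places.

With matching at rate r, one contributed unit becomes (1 + r) in the joint research fund and returns 1.3 × (1 + r) / 4 to the contributor.
Setting this equal to 1: 1 + r = 4/1.3 = 3.0769.
So the minimum matching rate is r = 3.0769 − 1 = 2.077.

2.077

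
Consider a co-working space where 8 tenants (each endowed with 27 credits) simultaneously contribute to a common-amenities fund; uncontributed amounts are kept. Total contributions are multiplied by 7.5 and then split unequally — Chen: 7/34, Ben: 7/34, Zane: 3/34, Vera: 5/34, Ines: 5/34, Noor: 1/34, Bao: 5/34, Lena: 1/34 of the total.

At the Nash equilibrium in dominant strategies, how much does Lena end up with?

56.78 credits

Player j's private return per contributed unit is 7.5 × (j's share). Contributing is weakly dominant for j when that share is at least 1/7.5 = 0.1333, and contributing 0 is dominant otherwise.
The shares above 0.1333 belong to Chen, Ben, Vera, Ines and Bao, contributing 27 each; the remaining 3 contribute 0. Total contributed: 135.
Lena keeps 27 and receives 7.5 × 135 × 1/34 = 29.78 from the common-amenities fund, for a payoff of 56.78.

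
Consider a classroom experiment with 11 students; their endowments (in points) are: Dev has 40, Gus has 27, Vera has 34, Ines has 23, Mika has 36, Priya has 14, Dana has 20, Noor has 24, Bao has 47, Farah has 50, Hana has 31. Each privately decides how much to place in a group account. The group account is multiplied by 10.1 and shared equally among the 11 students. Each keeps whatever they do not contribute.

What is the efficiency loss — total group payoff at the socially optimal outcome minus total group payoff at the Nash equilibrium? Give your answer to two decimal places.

3148.60 points

The private return per contributed unit is 10.1/11 = 0.9182 < 1 for every player regardless of endowment, so the Nash equilibrium is zero contribution and the group total is Σ E_j = 40 + 27 + 34 + 23 + 36 + 14 + 20 + 24 + 47 + 50 + 31 = 346.
Each contributed unit returns 10.100 to the group, so the social optimum is full contribution by everyone: group total = 10.100 × 346 = 3494.60.
Efficiency loss = (10.100 − 1) × 346 = 3148.60.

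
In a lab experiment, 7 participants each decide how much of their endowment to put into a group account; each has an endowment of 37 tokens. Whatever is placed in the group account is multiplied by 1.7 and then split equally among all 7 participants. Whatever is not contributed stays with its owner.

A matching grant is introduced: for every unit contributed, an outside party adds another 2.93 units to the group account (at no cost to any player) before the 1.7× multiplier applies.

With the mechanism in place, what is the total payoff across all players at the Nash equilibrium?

259.00 tokens

The effective private return is 1.7 × 3.93 / 7 = 0.9544, which is still under 1, so the mechanism doesn't change anyone's dominant strategy: zero contribution.
Everyone keeps their endowment and the group total is 7 × 37 = 259.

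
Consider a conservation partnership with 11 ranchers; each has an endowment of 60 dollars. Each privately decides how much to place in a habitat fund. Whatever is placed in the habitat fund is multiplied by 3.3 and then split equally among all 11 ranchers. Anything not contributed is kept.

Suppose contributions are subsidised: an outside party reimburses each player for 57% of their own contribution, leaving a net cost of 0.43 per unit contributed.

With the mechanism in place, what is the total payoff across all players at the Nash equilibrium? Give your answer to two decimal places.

660.00 dollars

With the mechanism, a contributed unit returns (3.3/11) / 0.43 = 0.6977 per unit of net cost — still below 1 — so contributing 0 remains dominant for every player.
Everyone keeps their endowment and the group total is 11 × 60 = 660.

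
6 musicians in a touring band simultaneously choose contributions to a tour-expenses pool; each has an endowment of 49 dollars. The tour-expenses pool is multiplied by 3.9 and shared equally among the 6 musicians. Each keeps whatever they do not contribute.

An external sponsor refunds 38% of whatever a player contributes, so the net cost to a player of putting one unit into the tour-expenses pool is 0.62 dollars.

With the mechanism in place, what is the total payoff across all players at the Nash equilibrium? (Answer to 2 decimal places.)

The effective private return per unit is now (3.9/6) / 0.62 = 1.0484 > 1, so every player's dominant strategy flips to full contribution.
At the Nash equilibrium everyone contributes 49. Group total payoff = 6 × (49 × 0.38 + 3.9 × 49) = 1258.32.

1258.32 dollars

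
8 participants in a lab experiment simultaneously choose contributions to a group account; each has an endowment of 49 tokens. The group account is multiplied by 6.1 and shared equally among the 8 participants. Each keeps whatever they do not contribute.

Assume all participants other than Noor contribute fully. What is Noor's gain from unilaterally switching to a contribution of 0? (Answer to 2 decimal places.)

Switching from a contribution of 49 to 0 lets Noor keep an extra 49 tokens, but lowers the group account by 49, which costs Noor their own share of that drop: 6.1/8 × 49 = 37.36.
Net gain = 49 − 37.36 = 11.64. The private return per contributed unit (0.7625) is below 1, so free-riding is indeed the best response regardless of what the others do.

11.64 tokens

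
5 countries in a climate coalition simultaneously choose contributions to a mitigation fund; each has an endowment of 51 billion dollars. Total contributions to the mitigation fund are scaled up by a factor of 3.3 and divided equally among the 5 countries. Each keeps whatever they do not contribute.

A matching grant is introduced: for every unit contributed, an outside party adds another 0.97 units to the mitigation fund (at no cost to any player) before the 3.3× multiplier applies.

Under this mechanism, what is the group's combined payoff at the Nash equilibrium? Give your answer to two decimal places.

Under the mechanism each unit contributed yields 3.3 × 1.97 / 5 = 1.3002 back to its contributor per unit of net cost, which exceeds 1, making full contribution the dominant choice for everyone.
At the Nash equilibrium everyone contributes 51. Group total payoff = 3.3 × 1.97 × 255 = 1657.76.

1657.76 billion dollars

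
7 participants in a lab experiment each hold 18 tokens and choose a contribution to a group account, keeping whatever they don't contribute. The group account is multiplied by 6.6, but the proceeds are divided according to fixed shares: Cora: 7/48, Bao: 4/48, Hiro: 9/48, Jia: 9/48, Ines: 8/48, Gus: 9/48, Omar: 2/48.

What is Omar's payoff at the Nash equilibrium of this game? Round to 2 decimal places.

37.80 tokens

A player with share s gets back 6.6·s per unit contributed, so full contribution is dominant for anyone with s > 1/6.6 = 0.1515 and zero contribution is dominant for anyone below.
Hiro, Jia, Ines and Gus clear that bar, contributing 18 each; the remaining 3 contribute 0. Total contributed: 72.
Omar keeps 18 and receives 6.6 × 72 × 2/48 = 19.80 from the group account, for a payoff of 37.80.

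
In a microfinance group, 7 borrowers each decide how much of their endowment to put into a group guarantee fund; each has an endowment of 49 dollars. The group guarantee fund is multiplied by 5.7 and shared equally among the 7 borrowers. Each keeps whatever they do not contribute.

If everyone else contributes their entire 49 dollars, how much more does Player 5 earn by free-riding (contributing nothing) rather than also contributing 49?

Switching from a contribution of 49 to 0 lets Player 5 keep an extra 49 dollars, but lowers the group guarantee fund by 49, which costs Player 5 their own share of that drop: 5.7/7 × 49 = 39.90.
Net gain = 49 − 39.90 = 9.10. The private return per contributed unit (0.8143) is below 1, so free-riding is indeed the best response regardless of what the others do.

9.10 dollars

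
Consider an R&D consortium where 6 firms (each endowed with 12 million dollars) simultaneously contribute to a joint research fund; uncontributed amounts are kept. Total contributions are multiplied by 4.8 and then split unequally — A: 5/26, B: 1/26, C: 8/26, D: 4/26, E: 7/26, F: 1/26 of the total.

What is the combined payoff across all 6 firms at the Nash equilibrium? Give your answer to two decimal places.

163.20 million dollars

Player j's private return per contributed unit is 4.8 × (j's share). Contributing is weakly dominant for j when that share is at least 1/4.8 = 0.2083, and contributing 0 is dominant otherwise.
The shares above 0.2083 belong to C and E, contributing 12 each; the remaining 4 contribute 0. Total contributed: 24.
The joint research fund pays out 4.8 × 24 = 115.20 in total (split across the unequal shares, but the aggregate is all that matters for the group sum).
The 4 free-riders keep 12 each, adding 48. Group total = 48 + 115.20 = 163.20.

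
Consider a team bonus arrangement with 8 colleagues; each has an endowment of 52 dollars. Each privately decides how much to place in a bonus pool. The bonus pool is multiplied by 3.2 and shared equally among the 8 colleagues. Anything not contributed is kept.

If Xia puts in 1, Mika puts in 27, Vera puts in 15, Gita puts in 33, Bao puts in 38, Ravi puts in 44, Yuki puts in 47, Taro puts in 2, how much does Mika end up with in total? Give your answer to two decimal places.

Total contributed: 1 + 27 + 15 + 33 + 38 + 44 + 47 + 2 = 207.
Each receives 3.2 × 207 / 8 = 82.80 from the bonus pool.
Mika keeps 52 − 27 = 25, so Mika's payoff is 25 + 82.80 = 107.80.

107.80 dollars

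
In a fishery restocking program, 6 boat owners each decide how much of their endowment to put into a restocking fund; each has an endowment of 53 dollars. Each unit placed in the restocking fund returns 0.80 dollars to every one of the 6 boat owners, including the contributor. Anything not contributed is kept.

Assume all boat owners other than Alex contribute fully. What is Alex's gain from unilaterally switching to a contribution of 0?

Switching from a contribution of 53 to 0 lets Alex keep an extra 53 dollars, but lowers the restocking fund by 53, which costs Alex their own share of that drop: 0.80 × 53 = 42.40.
Net gain = 53 − 42.40 = 10.60. The private return per contributed unit (0.80) is below 1, so free-riding is indeed the best response regardless of what the others do.

10.60 dollars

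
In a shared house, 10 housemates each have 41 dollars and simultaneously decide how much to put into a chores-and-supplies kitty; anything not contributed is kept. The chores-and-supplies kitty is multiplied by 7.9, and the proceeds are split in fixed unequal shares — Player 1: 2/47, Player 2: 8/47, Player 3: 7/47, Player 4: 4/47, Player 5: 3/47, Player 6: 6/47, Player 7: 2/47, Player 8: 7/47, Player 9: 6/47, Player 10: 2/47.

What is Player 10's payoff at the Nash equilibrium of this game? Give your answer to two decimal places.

For player j, contributing a unit is worthwhile iff 7.9 × (j's share) ≥ 1, i.e. iff j's share is at least 0.1266.
The shares above 0.1266 belong to Player 2, Player 3, Player 6, Player 8 and Player 9, contributing 41 each; the remaining 5 contribute 0. Total contributed: 205.
Player 10 keeps 41 and receives 7.9 × 205 × 2/47 = 68.91 from the chores-and-supplies kitty, for a payoff of 109.91.

109.91 dollars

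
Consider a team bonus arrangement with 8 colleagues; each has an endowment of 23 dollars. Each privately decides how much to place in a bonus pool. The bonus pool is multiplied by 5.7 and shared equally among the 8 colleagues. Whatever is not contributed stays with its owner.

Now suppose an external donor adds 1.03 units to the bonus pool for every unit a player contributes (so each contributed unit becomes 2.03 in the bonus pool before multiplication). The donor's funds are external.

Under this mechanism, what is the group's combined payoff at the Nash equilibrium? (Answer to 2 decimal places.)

2129.06 dollars

The effective private return per unit is now 5.7 × 2.03 / 8 = 1.4464 > 1, so every player's dominant strategy flips to full contribution.
At the Nash equilibrium everyone contributes 23. Group total payoff = 5.7 × 2.03 × 184 = 2129.06.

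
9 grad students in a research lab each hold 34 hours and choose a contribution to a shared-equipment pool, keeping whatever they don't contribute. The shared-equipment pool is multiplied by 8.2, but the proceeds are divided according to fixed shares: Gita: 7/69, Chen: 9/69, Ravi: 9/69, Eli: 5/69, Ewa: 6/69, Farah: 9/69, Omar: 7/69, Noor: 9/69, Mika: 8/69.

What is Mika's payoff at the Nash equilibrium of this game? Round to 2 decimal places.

For player j, contributing a unit is worthwhile iff 8.2 × (j's share) ≥ 1, i.e. iff j's share is at least 0.1220.
Chen, Ravi, Farah and Noor clear that bar, contributing 34 each; the remaining 5 contribute 0. Total contributed: 136.
Mika keeps 34 and receives 8.2 × 136 × 8/69 = 129.30 from the shared-equipment pool, for a payoff of 163.30.

163.30 hours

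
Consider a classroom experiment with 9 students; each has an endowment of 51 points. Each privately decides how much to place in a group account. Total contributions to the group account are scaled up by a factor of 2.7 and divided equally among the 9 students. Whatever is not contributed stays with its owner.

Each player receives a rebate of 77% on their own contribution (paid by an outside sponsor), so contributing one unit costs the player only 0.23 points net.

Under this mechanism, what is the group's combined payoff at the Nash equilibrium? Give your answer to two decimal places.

Under the mechanism each unit contributed yields (2.7/9) / 0.23 = 1.3043 back to its contributor per unit of net cost, which exceeds 1, making full contribution the dominant choice for everyone.
So the Nash equilibrium is full contribution by all 9; the group earns 9 × (51 × 0.77 + 2.7 × 51) = 1592.73.

1592.73 points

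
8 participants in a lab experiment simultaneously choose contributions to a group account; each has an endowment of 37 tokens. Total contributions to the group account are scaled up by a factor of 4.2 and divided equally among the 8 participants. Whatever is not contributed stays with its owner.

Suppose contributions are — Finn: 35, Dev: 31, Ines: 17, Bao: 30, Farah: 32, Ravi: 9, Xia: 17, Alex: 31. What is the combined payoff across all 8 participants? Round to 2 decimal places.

942.40 tokens

Total contributed: 35 + 31 + 17 + 30 + 32 + 9 + 17 + 31 = 202; total kept: 8 × 37 − 202 = 94.
The group account pays out 4.2 × 202 = 848.40 in aggregate.
Group total = 94 + 848.40 = 942.40.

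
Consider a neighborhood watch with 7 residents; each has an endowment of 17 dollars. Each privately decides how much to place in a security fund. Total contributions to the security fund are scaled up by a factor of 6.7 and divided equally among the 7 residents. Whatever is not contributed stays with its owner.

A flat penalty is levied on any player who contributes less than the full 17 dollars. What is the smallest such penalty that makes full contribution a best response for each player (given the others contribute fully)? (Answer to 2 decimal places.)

Given the others contribute fully, the best deviation is to contribute 0 (any partial contribution still incurs the fine and gives up units whose private return 0.9571 is below 1).
Deviating from 17 to 0 saves 17 dollars but forfeits the deviator's share of the drop in the security fund: 6.7/7 × 17 = 16.27.
So the deviation gain is 17 − 16.27 = 0.73, and the fine must be at least 0.73 dollars to wipe it out.

0.73 dollars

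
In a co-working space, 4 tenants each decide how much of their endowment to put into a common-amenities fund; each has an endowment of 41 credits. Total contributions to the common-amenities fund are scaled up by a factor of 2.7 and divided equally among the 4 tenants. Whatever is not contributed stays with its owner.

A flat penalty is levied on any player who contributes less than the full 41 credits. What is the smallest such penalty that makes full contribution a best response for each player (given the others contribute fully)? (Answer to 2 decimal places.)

13.33 credits

Given the others contribute fully, the best deviation is to contribute 0 (any partial contribution still incurs the fine and gives up units whose private return 0.6750 is below 1).
Deviating from 41 to 0 saves 41 credits but forfeits the deviator's share of the drop in the common-amenities fund: 2.7/4 × 41 = 27.67.
So the deviation gain is 41 − 27.67 = 13.33, and the fine must be at least 13.33 credits to wipe it out.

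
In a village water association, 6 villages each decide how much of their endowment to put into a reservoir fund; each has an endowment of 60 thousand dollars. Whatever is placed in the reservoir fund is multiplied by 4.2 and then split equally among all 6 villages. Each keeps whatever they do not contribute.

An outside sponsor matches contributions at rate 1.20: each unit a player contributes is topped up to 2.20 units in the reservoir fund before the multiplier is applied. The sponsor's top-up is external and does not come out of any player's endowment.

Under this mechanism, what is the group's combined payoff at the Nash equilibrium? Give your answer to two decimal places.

3326.40 thousand dollars

Under the mechanism each unit contributed yields 4.2 × 2.20 / 6 = 1.5400 back to its contributor per unit of net cost, which exceeds 1, making full contribution the dominant choice for everyone.
At the Nash equilibrium everyone contributes 60. Group total payoff = 4.2 × 2.20 × 360 = 3326.40.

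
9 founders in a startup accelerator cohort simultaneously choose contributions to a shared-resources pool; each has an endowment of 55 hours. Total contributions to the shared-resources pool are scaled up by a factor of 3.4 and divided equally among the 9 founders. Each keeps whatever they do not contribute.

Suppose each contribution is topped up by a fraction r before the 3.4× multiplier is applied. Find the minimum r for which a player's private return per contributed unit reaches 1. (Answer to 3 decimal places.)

1.647

With matching at rate r, one contributed unit becomes (1 + r) in the shared-resources pool and returns 3.4 × (1 + r) / 9 to the contributor.
Setting this equal to 1: 1 + r = 9/3.4 = 2.6471.
So the minimum matching rate is r = 2.6471 − 1 = 1.647.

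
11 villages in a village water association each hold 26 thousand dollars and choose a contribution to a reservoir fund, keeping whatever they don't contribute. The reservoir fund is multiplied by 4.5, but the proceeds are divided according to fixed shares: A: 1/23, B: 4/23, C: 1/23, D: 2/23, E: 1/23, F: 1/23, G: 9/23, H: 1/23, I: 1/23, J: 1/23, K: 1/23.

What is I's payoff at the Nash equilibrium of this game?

31.09 thousand dollars

For player j, contributing a unit is worthwhile iff 4.5 × (j's share) ≥ 1, i.e. iff j's share is at least 0.2222.
The only share above 0.2222 is G's 9/23, contributing 26; the remaining 10 contribute 0. Total contributed: 26.
I keeps 26 and receives 4.5 × 26 × 1/23 = 5.09 from the reservoir fund, for a payoff of 31.09.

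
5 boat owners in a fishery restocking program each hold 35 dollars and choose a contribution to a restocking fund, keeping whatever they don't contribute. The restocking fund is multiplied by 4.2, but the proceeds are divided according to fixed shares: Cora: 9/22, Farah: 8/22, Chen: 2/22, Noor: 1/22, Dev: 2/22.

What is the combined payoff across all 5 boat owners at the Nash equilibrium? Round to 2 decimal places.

Each unit j contributes comes back to j as 4.2 × (j's share), so j prefers to contribute only if that share exceeds 1/4.2 = 0.2381; otherwise keeping the unit dominates.
Cora and Farah clear that bar, contributing 35 each; the remaining 3 contribute 0. Total contributed: 70.
The restocking fund pays out 4.2 × 70 = 294.00 in total (split across the unequal shares, but the aggregate is all that matters for the group sum).
The 3 free-riders keep 35 each, adding 105. Group total = 105 + 294.00 = 399.00.

399.00 dollars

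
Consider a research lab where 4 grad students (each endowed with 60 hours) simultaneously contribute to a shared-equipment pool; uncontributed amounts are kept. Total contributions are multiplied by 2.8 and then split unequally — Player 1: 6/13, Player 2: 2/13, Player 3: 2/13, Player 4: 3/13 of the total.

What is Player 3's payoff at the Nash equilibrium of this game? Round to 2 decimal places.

85.85 hours

Player j's private return per contributed unit is 2.8 × (j's share). Contributing is weakly dominant for j when that share is at least 1/2.8 = 0.3571, and contributing 0 is dominant otherwise.
The only share above 0.3571 is Player 1's 6/13, contributing 60; the remaining 3 contribute 0. Total contributed: 60.
Player 3 keeps 60 and receives 2.8 × 60 × 2/13 = 25.85 from the shared-equipment pool, for a payoff of 85.85.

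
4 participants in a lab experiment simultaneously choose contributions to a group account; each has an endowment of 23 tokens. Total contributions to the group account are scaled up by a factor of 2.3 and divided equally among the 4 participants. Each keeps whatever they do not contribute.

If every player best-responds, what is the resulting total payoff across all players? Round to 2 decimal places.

92.00 tokens

Each contributed unit returns 2.3/4 = 0.5750 to its contributor — below 1 — so contributing 0 is dominant for every player. At the Nash equilibrium everyone keeps their 23, and the group total is 4 × 23 = 92.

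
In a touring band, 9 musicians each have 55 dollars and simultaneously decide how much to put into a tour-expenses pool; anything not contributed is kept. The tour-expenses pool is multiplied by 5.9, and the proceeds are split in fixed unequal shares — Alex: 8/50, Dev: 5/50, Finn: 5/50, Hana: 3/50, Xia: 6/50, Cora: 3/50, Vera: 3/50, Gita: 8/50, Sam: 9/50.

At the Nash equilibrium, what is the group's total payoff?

764.50 dollars

A player with share s gets back 5.9·s per unit contributed, so full contribution is dominant for anyone with s > 1/5.9 = 0.1695 and zero contribution is dominant for anyone below.
The only share above 0.1695 is Sam's 9/50, contributing 55; the remaining 8 contribute 0. Total contributed: 55.
The tour-expenses pool pays out 5.9 × 55 = 324.50 in total (split across the unequal shares, but the aggregate is all that matters for the group sum).
The 8 free-riders keep 55 each, adding 440. Group total = 440 + 324.50 = 764.50.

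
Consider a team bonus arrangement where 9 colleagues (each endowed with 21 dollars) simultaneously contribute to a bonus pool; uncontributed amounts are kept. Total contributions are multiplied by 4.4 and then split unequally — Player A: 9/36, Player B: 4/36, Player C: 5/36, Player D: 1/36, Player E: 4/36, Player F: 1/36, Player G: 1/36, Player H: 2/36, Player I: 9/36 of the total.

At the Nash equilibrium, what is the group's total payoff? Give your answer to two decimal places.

331.80 dollars

A player with share s gets back 4.4·s per unit contributed, so full contribution is dominant for anyone with s > 1/4.4 = 0.2273 and zero contribution is dominant for anyone below.
The shares above 0.2273 belong to Player A and Player I, contributing 21 each; the remaining 7 contribute 0. Total contributed: 42.
The bonus pool pays out 4.4 × 42 = 184.80 in total (split across the unequal shares, but the aggregate is all that matters for the group sum).
The 7 free-riders keep 21 each, adding 147. Group total = 147 + 184.80 = 331.80.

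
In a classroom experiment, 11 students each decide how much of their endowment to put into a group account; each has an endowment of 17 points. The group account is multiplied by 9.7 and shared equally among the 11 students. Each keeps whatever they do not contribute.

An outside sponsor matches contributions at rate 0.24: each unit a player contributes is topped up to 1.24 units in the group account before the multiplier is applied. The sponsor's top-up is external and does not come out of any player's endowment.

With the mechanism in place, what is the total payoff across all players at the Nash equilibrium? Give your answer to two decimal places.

With the mechanism, a contributed unit returns 9.7 × 1.24 / 11 = 1.0935 per unit of net cost to the contributor — now above 1 — so contributing fully is weakly dominant for every player.
So the Nash equilibrium is full contribution by all 11; the group earns 9.7 × 1.24 × 187 = 2249.24.

2249.24 points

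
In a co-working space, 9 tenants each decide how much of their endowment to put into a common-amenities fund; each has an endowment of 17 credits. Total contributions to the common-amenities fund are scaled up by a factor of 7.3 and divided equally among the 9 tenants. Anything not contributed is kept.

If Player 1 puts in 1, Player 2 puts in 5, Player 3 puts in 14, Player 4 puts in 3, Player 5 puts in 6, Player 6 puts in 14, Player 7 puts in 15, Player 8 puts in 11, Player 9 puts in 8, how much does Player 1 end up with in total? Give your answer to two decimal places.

Total contributed: 1 + 5 + 14 + 3 + 6 + 14 + 15 + 11 + 8 = 77.
Each receives 7.3 × 77 / 9 = 62.46 from the common-amenities fund.
Player 1 keeps 17 − 1 = 16, so Player 1's payoff is 16 + 62.46 = 78.46.

78.46 credits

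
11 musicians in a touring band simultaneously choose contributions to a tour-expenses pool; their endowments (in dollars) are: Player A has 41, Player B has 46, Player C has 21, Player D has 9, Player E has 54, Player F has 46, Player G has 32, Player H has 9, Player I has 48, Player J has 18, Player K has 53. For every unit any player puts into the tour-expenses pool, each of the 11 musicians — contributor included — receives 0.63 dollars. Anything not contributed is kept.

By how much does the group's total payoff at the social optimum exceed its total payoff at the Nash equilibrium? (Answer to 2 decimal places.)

The private return per contributed unit is 0.63 < 1 for everyone, so the Nash equilibrium is zero contribution and the group total is Σ E_j = 41 + 46 + 21 + 9 + 54 + 46 + 32 + 9 + 48 + 18 + 53 = 377.
Each contributed unit returns 6.930 to the group, so the social optimum is full contribution by everyone: group total = 6.930 × 377 = 2612.61.
Efficiency loss = (6.930 − 1) × 377 = 2235.61.

2235.61 dollars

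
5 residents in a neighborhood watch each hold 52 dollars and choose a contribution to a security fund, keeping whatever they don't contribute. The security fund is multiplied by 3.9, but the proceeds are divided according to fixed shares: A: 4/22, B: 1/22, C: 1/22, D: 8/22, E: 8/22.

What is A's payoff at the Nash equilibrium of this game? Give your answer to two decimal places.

125.75 dollars

Player j's private return per contributed unit is 3.9 × (j's share). Contributing is weakly dominant for j when that share is at least 1/3.9 = 0.2564, and contributing 0 is dominant otherwise.
D and E are above the threshold, contributing 52 each; the remaining 3 contribute 0. Total contributed: 104.
A keeps 52 and receives 3.9 × 104 × 4/22 = 73.75 from the security fund, for a payoff of 125.75.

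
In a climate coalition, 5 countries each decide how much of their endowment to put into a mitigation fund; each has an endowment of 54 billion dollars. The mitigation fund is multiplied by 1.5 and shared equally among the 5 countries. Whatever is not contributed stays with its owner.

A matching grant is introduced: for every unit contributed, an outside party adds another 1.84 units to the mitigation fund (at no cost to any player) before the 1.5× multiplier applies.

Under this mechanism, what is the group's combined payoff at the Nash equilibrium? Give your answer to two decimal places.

With the mechanism, a contributed unit returns 1.5 × 2.84 / 5 = 0.8520 per unit of net cost — still below 1 — so contributing 0 remains dominant for every player.
Everyone keeps their endowment and the group total is 5 × 54 = 270.

270.00 billion dollars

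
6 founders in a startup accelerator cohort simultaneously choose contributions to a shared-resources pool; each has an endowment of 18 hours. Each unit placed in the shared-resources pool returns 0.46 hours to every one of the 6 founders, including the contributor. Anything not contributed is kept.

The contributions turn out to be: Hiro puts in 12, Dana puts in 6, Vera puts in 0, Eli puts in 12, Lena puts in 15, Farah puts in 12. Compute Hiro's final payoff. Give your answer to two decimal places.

32.22 hours

Total contributed: 12 + 6 + 0 + 12 + 15 + 12 = 57.
Each receives 0.46 × 57 = 26.22 from the shared-resources pool.
Hiro keeps 18 − 12 = 6, so Hiro's payoff is 6 + 26.22 = 32.22.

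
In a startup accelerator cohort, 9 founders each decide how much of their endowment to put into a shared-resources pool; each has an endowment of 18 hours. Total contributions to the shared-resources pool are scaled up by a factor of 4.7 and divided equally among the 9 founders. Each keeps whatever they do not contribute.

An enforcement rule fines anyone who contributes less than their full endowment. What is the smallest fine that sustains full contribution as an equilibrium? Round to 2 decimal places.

Given the others contribute fully, the best deviation is to contribute 0 (any partial contribution still incurs the fine and gives up units whose private return 0.5222 is below 1).
Deviating from 18 to 0 saves 18 hours but forfeits the deviator's share of the drop in the shared-resources pool: 4.7/9 × 18 = 9.40.
So the deviation gain is 18 − 9.40 = 8.60, and the fine must be at least 8.60 hours to wipe it out.

8.60 hours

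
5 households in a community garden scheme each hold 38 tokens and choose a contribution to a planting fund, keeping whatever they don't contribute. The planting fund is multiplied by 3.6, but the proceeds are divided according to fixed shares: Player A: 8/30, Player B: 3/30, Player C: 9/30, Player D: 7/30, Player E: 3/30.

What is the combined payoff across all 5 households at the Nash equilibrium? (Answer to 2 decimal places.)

For player j, contributing a unit is worthwhile iff 3.6 × (j's share) ≥ 1, i.e. iff j's share is at least 0.2778.
The only share above 0.2778 is Player C's 9/30, contributing 38; the remaining 4 contribute 0. Total contributed: 38.
The planting fund pays out 3.6 × 38 = 136.80 in total (split across the unequal shares, but the aggregate is all that matters for the group sum).
The 4 free-riders keep 38 each, adding 152. Group total = 152 + 136.80 = 288.80.

288.80 tokens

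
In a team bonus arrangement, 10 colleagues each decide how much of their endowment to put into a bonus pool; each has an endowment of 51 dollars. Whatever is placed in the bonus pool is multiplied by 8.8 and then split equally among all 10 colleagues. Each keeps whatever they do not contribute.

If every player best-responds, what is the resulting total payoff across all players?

Each contributed unit returns 8.8/10 = 0.8800 to its contributor — below 1 — so contributing 0 is dominant for every player. At the Nash equilibrium everyone keeps their 51, and the group total is 10 × 51 = 510.

510.00 dollars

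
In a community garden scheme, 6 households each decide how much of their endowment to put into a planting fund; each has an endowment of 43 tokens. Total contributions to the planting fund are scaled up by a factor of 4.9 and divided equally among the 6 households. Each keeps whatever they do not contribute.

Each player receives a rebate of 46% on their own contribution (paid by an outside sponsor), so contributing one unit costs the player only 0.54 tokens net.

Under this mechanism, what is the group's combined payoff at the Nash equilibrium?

1382.88 tokens

The effective private return per unit is now (4.9/6) / 0.54 = 1.5123 > 1, so every player's dominant strategy flips to full contribution.
At the Nash equilibrium everyone contributes 43. Group total payoff = 6 × (43 × 0.46 + 4.9 × 43) = 1382.88.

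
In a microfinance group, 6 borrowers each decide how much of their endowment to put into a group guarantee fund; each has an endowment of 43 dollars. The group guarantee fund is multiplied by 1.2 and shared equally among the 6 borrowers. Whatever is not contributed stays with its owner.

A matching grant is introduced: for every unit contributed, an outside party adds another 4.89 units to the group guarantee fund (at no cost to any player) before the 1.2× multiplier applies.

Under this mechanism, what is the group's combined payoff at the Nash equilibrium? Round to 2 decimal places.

Under the mechanism each unit contributed yields 1.2 × 5.89 / 6 = 1.1780 back to its contributor per unit of net cost, which exceeds 1, making full contribution the dominant choice for everyone.
At the Nash equilibrium everyone contributes 43. Group total payoff = 1.2 × 5.89 × 258 = 1823.54.

1823.54 dollars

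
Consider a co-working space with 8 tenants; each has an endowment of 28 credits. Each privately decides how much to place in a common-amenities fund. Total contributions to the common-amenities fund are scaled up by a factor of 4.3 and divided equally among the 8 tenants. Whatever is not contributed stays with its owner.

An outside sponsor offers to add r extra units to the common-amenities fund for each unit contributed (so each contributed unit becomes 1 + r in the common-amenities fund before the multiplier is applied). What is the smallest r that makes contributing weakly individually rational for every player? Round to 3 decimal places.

0.860

With matching at rate r, one contributed unit becomes (1 + r) in the common-amenities fund and returns 4.3 × (1 + r) / 8 to the contributor.
Setting this equal to 1: 1 + r = 8/4.3 = 1.8605.
So the minimum matching rate is r = 1.8605 − 1 = 0.860.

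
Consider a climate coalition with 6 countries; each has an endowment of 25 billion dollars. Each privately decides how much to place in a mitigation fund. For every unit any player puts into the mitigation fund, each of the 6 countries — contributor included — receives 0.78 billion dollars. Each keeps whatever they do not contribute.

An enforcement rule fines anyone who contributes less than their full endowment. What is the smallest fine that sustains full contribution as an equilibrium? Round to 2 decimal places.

5.50 billion dollars

Given the others contribute fully, the best deviation is to contribute 0 (any partial contribution still incurs the fine and gives up units whose private return 0.78 is below 1).
Deviating from 25 to 0 saves 25 billion dollars but forfeits the deviator's share of the drop in the mitigation fund: 0.78 × 25 = 19.50.
So the deviation gain is 25 − 19.50 = 5.50, and the fine must be at least 5.50 billion dollars to wipe it out.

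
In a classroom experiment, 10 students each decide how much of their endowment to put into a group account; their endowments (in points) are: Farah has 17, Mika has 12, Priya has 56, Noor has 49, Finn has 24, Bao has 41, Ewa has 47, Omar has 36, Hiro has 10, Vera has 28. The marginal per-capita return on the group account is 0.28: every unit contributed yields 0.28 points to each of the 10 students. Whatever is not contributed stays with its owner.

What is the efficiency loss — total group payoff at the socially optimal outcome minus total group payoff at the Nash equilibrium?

576.00 points

The private return per contributed unit is 0.28 < 1 for everyone, so the Nash equilibrium is zero contribution and the group total is Σ E_j = 17 + 12 + 56 + 49 + 24 + 41 + 47 + 36 + 10 + 28 = 320.
Each contributed unit returns 2.800 to the group, so the social optimum is full contribution by everyone: group total = 2.800 × 320 = 896.00.
Efficiency loss = (2.800 − 1) × 320 = 576.00.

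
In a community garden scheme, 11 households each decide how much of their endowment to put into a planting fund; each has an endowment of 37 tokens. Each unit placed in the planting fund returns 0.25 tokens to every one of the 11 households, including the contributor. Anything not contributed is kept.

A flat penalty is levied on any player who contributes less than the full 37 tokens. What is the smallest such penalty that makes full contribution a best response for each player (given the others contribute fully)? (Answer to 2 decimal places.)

27.75 tokens

Given the others contribute fully, the best deviation is to contribute 0 (any partial contribution still incurs the fine and gives up units whose private return 0.25 is below 1).
Deviating from 37 to 0 saves 37 tokens but forfeits the deviator's share of the drop in the planting fund: 0.25 × 37 = 9.25.
So the deviation gain is 37 − 9.25 = 27.75, and the fine must be at least 27.75 tokens to wipe it out.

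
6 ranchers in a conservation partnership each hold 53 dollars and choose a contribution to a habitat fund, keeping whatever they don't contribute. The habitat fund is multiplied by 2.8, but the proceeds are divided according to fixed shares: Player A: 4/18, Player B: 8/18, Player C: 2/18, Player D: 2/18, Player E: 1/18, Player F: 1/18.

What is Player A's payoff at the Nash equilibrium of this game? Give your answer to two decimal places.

85.98 dollars

A player with share s gets back 2.8·s per unit contributed, so full contribution is dominant for anyone with s > 1/2.8 = 0.3571 and zero contribution is dominant for anyone below.
The only share above 0.3571 is Player B's 8/18, contributing 53; the remaining 5 contribute 0. Total contributed: 53.
Player A keeps 53 and receives 2.8 × 53 × 4/18 = 32.98 from the habitat fund, for a payoff of 85.98.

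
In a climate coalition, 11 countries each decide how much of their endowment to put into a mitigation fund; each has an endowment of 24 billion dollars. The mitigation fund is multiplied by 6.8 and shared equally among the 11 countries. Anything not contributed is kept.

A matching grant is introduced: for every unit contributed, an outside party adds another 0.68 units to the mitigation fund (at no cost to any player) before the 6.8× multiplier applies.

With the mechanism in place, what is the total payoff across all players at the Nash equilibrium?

3015.94 billion dollars

With the mechanism, a contributed unit returns 6.8 × 1.68 / 11 = 1.0385 per unit of net cost to the contributor — now above 1 — so contributing fully is weakly dominant for every player.
At the Nash equilibrium everyone contributes 24. Group total payoff = 6.8 × 1.68 × 264 = 3015.94.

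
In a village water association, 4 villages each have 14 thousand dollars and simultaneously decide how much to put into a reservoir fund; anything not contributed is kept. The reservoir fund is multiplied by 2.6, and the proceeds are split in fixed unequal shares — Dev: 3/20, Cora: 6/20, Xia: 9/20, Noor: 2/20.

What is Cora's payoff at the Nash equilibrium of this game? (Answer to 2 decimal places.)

24.92 thousand dollars

Player j's private return per contributed unit is 2.6 × (j's share). Contributing is weakly dominant for j when that share is at least 1/2.6 = 0.3846, and contributing 0 is dominant otherwise.
The only share above 0.3846 is Xia's 9/20, contributing 14; the remaining 3 contribute 0. Total contributed: 14.
Cora keeps 14 and receives 2.6 × 14 × 6/20 = 10.92 from the reservoir fund, for a payoff of 24.92.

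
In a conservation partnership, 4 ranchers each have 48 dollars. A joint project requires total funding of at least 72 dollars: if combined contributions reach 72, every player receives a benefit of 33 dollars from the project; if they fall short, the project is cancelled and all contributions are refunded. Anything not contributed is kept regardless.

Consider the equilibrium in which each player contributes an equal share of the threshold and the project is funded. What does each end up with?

63 dollars

Equal share of the threshold: 72/4 = 18.
At this profile no one gains by cutting their contribution: any cut drops the total below 72, the project is cancelled, contributions are refunded, and the deviator ends with 48, which is less than 48 − 18 + 33 = 63. Contributing more than 18 just wastes the excess. So contributing exactly 18 is a best response.
Each player's payoff: 48 − 18 + 33 = 63.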